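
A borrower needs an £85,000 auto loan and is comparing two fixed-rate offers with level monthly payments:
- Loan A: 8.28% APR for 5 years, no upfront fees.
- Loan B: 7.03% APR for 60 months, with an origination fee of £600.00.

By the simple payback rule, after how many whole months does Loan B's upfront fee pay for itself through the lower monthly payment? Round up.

12 months

Loan A: monthly rate = 8.28%/12 = 0.0069000; payment = 85,000 × 0.0069000 / (1 − (1+0.0069000)^−60) = £1,734.91.
Loan B: at 7.03% the monthly rate is 0.0058583, so the payment is 85,000 × 0.0058583 / (1 − 1.0058583^−60) = £1,684.31.
Monthly savings = £1,734.91 − £1,684.31 = £50.60.
Break-even = £600.00 / £50.60 = 11.86 → 12 months.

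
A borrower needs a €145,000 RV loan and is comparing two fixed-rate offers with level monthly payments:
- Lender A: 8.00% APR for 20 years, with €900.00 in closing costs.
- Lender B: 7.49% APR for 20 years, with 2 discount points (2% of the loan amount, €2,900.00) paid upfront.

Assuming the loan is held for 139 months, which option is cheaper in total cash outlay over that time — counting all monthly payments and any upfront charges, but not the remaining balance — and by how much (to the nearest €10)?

Lender B by €4,340

Lender A: monthly rate = 8%/12 = 0.0066667; payment = 145,000 × 0.0066667 / (1 − (1+0.0066667)^−240) = €1,212.84.
Lender B: monthly rate = 7.49%/12 = 0.0062417; payment = 145,000 × 0.0062417 / (1 − (1+0.0062417)^−240) = €1,167.22.
Over 139 months: Lender A costs 139 × €1,212.84 + €900.00 = €169,484.76; Lender B costs 139 × €1,167.22 + €2,900.00 = €165,143.58.
Lender B is cheaper by €169,484.76 − €165,143.58 = €4,341.18.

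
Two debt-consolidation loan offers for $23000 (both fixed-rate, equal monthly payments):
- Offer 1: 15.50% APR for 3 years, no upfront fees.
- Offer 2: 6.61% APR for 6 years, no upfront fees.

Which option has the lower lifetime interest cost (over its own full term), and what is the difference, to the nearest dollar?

Offer 2 by $982

Offer 1: at 15.50% the monthly rate is 0.0129167, so the payment is 23,000 × 0.0129167 / (1 − 1.0129167^−36) = $802.95.
Total interest on Offer 1 = 36 × $802.95 − $23,000 = $5,906.20.
Offer 2: monthly rate = 6.61%/12 = 0.0055083; payment = 23,000 × 0.0055083 / (1 − (1+0.0055083)^−72) = $387.83.
Total interest on Offer 2 = 72 × $387.83 − $23,000 = $4,923.76.
Offer 2 is lower by $982.44.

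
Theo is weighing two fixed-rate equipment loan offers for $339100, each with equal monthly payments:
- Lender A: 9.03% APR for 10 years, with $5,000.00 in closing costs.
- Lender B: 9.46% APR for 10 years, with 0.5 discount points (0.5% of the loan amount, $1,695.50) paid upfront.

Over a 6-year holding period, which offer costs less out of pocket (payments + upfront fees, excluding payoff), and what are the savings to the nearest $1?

Lender A by $2,410

Lender A: at 9.03% the monthly rate is 0.0075250, so the payment is 339,100 × 0.0075250 / (1 − 1.0075250^−120) = $4,301.08.
Lender B: monthly rate = 9.46%/12 = 0.0078833; payment = 339,100 × 0.0078833 / (1 − (1+0.0078833)^−120) = $4,380.45.
Over 72 months: Lender A costs 72 × $4,301.08 + $5,000.00 = $314,677.76; Lender B costs 72 × $4,380.45 + $1,695.50 = $317,087.90.
Lender A is cheaper by $317,087.90 − $314,677.76 = $2,410.14.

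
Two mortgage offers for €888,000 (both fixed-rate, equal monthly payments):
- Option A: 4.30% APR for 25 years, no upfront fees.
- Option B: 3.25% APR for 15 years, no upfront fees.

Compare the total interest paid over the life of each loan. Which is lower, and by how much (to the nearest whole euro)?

Option A: at 4.30% the monthly rate is 0.0035833, so the payment is 888,000 × 0.0035833 / (1 − 1.0035833^−300) = €4,835.53.
Total interest on Option A = 300 × €4,835.53 − €888,000 = €562,659.00.
Option B: at 3.25% the monthly rate is 0.0027083, so the payment is 888,000 × 0.0027083 / (1 − 1.0027083^−180) = €6,239.70.
Total interest on Option B = 180 × €6,239.70 − €888,000 = €235,146.00.
Option B is lower by €327,513.00.

Option B by €327,513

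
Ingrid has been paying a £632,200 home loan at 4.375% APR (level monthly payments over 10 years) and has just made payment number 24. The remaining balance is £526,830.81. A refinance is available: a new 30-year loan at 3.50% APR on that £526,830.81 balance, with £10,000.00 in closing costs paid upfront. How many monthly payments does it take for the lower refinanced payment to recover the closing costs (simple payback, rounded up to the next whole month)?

3 months

Current payment = 632,200 × 4.375%/12 / (1 − (1+0.0036458)^−120) = £6,513.99.
Refinanced payment = 526,830.81 × 0.0029167 / (1 − (1+0.0029167)^−360) = £2,365.71.
Monthly savings = £6,513.99 − £2,365.71 = £4,148.28.
Break-even = £10,000.00 / £4,148.28 = 2.41 → 3 months.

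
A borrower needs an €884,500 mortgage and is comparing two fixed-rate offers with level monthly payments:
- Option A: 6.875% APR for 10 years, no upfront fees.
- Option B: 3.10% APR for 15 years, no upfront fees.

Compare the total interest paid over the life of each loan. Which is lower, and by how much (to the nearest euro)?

Option A: monthly rate = 6.875%/12 = 0.0057292; payment = 884,500 × 0.0057292 / (1 − (1+0.0057292)^−120) = €10,212.90.
Total interest on Option A = 120 × €10,212.90 − €884,500 = €341,048.00.
Option B: at 3.10% the monthly rate is 0.0025833, so the payment is 884,500 × 0.0025833 / (1 − 1.0025833^−180) = €6,150.82.
Total interest on Option B = 180 × €6,150.82 − €884,500 = €222,647.60.
Option B is lower by €118,400.40.

Option B by €118,400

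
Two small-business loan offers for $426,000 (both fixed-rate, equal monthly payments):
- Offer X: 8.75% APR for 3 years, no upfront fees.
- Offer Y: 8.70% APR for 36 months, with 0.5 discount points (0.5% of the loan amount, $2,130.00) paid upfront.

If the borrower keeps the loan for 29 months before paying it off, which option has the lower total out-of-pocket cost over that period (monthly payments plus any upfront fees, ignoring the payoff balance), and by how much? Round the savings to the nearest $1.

Offer X by $1,843

Offer X: monthly rate = 8.75%/12 = 0.0072917; payment = 426,000 × 0.0072917 / (1 − (1+0.0072917)^−36) = $13,497.17.
Offer Y: monthly rate = 8.7%/12 = 0.0072500; payment = 426,000 × 0.0072500 / (1 − (1+0.0072500)^−36) = $13,487.28.
Over 29 months: Offer X costs 29 × $13,497.17 = $391,417.93; Offer Y costs 29 × $13,487.28 + $2,130.00 = $393,261.12.
Offer X is cheaper by $393,261.12 − $391,417.93 = $1,843.19.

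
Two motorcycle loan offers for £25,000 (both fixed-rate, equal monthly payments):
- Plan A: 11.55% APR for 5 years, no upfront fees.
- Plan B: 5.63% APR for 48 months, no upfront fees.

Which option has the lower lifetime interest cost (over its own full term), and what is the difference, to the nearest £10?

Plan A: monthly rate = 11.55%/12 = 0.0096250; payment = 25,000 × 0.0096250 / (1 − (1+0.0096250)^−60) = £550.44.
Total interest on Plan A = 60 × £550.44 − £25,000 = £8,026.40.
Plan B: at 5.63% the monthly rate is 0.0046917, so the payment is 25,000 × 0.0046917 / (1 − 1.0046917^−48) = £582.89.
Total interest on Plan B = 48 × £582.89 − £25,000 = £2,978.72.
Plan B is lower by £5,047.68.

Plan B by £5,050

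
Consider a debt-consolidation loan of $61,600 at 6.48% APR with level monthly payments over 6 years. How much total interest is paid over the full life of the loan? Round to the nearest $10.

At 6.48% the monthly rate is 0.0054000, so the payment is 61,600 × 0.0054000 / (1 − 1.0054000^−72) = $1,034.91.
Total paid = 72 × $1,034.91 = $74,513.52; interest = $74,513.52 − $61,600 = $12,913.52.

$12,910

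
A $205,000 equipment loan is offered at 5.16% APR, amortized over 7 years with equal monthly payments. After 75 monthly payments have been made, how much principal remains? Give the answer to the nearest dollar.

With monthly rate i = 5.16%/12 = 0.0043000, the balance after k of n payments is P · [(1+i)^n − (1+i)^k] / [(1+i)^n − 1].
(1+0.0043000)^84 = 1.43393963 and (1+0.0043000)^75 = 1.37962070, so the balance is 205,000 × (1.43393963 − 1.37962070) / (1.43393963 − 1) = $25,661.13.

$25,661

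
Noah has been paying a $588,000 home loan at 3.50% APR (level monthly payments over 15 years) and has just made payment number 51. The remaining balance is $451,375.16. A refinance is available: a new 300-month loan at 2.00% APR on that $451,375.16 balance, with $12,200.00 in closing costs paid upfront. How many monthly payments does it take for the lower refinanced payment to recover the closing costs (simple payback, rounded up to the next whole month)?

Current payment = 588,000 × 3.5%/12 / (1 − (1+0.0029167)^−180) = $4,203.51.
Refinanced payment = 451,375.16 × 0.0016667 / (1 − (1+0.0016667)^−300) = $1,913.17.
Monthly savings = $4,203.51 − $1,913.17 = $2,290.34.
Break-even = $12,200.00 / $2,290.34 = 5.33 → 6 months.

6 months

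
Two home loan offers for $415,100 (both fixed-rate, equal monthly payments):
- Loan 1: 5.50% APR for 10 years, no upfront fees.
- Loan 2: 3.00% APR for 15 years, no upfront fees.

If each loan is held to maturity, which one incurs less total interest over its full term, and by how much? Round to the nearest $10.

Loan 1: at 5.50% the monthly rate is 0.0045833, so the payment is 415,100 × 0.0045833 / (1 − 1.0045833^−120) = $4,504.93.
Total interest on Loan 1 = 120 × $4,504.93 − $415,100 = $125,491.60.
Loan 2: monthly rate = 3%/12 = 0.0025000; payment = 415,100 × 0.0025000 / (1 − (1+0.0025000)^−180) = $2,866.60.
Total interest on Loan 2 = 180 × $2,866.60 − $415,100 = $100,888.00.
Loan 2 is lower by $24,603.60.

Loan 2 by $24,600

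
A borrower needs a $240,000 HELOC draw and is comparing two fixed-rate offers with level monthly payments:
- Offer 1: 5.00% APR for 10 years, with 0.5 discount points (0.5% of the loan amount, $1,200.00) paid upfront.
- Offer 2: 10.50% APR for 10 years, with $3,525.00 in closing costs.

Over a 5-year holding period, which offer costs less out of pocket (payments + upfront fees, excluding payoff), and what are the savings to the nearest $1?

Offer 1: at 5.00% the monthly rate is 0.0041667, so the payment is 240,000 × 0.0041667 / (1 − 1.0041667^−120) = $2,545.57.
Offer 2: monthly rate = 10.5%/12 = 0.0087500; payment = 240,000 × 0.0087500 / (1 − (1+0.0087500)^−120) = $3,238.44.
Over 60 months: Offer 1 costs 60 × $2,545.57 + $1,200.00 = $153,934.20; Offer 2 costs 60 × $3,238.44 + $3,525.00 = $197,831.40.
Offer 1 is cheaper by $197,831.40 − $153,934.20 = $43,897.20.

Offer 1 by $43,897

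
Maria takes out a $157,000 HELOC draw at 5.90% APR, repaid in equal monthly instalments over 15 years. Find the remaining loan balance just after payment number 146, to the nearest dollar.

$41,123

With monthly rate i = 5.9%/12 = 0.0049167, the balance after k of n payments is P · [(1+i)^n − (1+i)^k] / [(1+i)^n − 1].
(1+0.0049167)^180 = 2.41773579 and (1+0.0049167)^146 = 2.04638418, so the balance is 157,000 × (2.41773579 − 2.04638418) / (2.41773579 − 1) = $41,123.46.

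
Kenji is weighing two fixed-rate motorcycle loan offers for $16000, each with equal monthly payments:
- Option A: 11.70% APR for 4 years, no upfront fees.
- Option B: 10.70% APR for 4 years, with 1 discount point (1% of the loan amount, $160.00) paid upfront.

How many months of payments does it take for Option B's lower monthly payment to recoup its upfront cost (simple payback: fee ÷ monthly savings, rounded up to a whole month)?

21 months

Option A: monthly rate = 11.7%/12 = 0.0097500; payment = 16,000 × 0.0097500 / (1 − (1+0.0097500)^−48) = $418.99.
Option B: at 10.70% the monthly rate is 0.0089167, so the payment is 16,000 × 0.0089167 / (1 − 1.0089167^−48) = $411.20.
Monthly savings = $418.99 − $411.20 = $7.79.
Break-even = $160.00 / $7.79 = 20.54 → 21 months.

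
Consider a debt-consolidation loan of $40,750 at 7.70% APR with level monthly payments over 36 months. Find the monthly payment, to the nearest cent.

At 7.70% the monthly rate is 0.0064167, so the payment is 40,750 × 0.0064167 / (1 − 1.0064167^−36) = $1,271.32.

$1,271.32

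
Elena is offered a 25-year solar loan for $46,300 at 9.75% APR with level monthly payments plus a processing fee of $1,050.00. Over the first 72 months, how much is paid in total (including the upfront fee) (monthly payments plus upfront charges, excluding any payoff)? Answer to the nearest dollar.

$30,757

Monthly rate = 9.75%/12 = 0.0081250; payment = 46,300 × 0.0081250 / (1 − (1+0.0081250)^−300) = $412.60.
Total outlay = 72 × $412.60 + $1,050.00 = $30,757.20.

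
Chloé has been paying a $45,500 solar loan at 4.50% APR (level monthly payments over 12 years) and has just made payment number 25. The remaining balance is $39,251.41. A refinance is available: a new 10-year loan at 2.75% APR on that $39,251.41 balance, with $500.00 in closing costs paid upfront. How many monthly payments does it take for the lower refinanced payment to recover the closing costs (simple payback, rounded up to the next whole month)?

15 months

Current payment = 45,500 × 4.5%/12 / (1 − (1+0.0037500)^−144) = $409.50.
Refinanced payment = 39,251.41 × 0.0022917 / (1 − (1+0.0022917)^−120) = $374.50.
Monthly savings = $409.50 − $374.50 = $35.00.
Break-even = $500.00 / $35.00 = 14.29 → 15 months.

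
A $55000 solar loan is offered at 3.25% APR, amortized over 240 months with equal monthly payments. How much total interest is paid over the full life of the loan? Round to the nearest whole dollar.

Monthly rate = 3.25%/12 = 0.0027083; payment = 55,000 × 0.0027083 / (1 − (1+0.0027083)^−240) = $311.96.
Total paid = 240 × $311.96 = $74,870.40; interest = $74,870.40 − $55,000 = $19,870.40.

$19,870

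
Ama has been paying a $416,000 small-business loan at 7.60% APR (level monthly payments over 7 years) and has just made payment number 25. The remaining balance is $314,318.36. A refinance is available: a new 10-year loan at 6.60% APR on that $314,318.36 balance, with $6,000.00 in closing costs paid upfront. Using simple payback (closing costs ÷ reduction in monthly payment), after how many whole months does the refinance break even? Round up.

Current payment = 416,000 × 7.6%/12 / (1 − (1+0.0063333)^−84) = $6,401.27.
Refinanced payment = 314,318.36 × 0.0055000 / (1 − (1+0.0055000)^−120) = $3,585.03.
Monthly savings = $6,401.27 − $3,585.03 = $2,816.24.
Break-even = $6,000.00 / $2,816.24 = 2.13 → 3 months.

3 months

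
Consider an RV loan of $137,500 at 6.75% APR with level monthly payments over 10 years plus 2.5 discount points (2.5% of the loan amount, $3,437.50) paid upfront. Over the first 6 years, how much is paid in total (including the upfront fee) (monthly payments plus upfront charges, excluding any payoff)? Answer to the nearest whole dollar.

Monthly rate = 6.75%/12 = 0.0056250; payment = 137,500 × 0.0056250 / (1 − (1+0.0056250)^−120) = $1,578.83.
Total outlay = 72 × $1,578.83 + $3,437.50 = $117,113.26.

$117,113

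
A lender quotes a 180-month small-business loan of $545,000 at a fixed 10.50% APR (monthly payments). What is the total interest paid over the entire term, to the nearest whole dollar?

Monthly rate = 10.5%/12 = 0.0087500; payment = 545,000 × 0.0087500 / (1 − (1+0.0087500)^−180) = $6,024.42.
Total paid = 180 × $6,024.42 = $1,084,395.60; interest = $1,084,395.60 − $545,000 = $539,395.60.

$539,396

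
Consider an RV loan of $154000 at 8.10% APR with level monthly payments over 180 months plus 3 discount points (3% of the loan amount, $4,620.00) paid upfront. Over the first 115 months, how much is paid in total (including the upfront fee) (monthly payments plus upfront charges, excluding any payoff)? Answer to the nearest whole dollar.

At 8.10% the monthly rate is 0.0067500, so the payment is 154,000 × 0.0067500 / (1 − 1.0067500^−180) = $1,480.61.
Total outlay = 115 × $1,480.61 + $4,620.00 = $174,890.15.

$174,890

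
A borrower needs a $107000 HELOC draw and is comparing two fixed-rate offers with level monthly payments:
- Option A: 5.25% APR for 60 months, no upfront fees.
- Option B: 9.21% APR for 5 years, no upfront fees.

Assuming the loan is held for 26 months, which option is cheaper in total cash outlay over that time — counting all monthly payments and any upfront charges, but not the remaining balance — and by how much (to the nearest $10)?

Option A by $5,210

Option A: monthly rate = 5.25%/12 = 0.0043750; payment = 107,000 × 0.0043750 / (1 − (1+0.0043750)^−60) = $2,031.50.
Option B: at 9.21% the monthly rate is 0.0076750, so the payment is 107,000 × 0.0076750 / (1 − 1.0076750^−60) = $2,232.07.
Over 26 months: Option A costs 26 × $2,031.50 = $52,819.00; Option B costs 26 × $2,232.07 = $58,033.82.
Option A is cheaper by $58,033.82 − $52,819.00 = $5,214.82.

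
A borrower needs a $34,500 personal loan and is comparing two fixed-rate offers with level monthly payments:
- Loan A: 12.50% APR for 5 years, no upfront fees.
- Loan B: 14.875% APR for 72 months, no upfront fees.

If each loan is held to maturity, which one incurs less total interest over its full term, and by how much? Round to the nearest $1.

Loan A by $5,785

Loan A: monthly rate = 12.5%/12 = 0.0104167; payment = 34,500 × 0.0104167 / (1 − (1+0.0104167)^−60) = $776.18.
Total interest on Loan A = 60 × $776.18 − $34,500 = $12,070.80.
Loan B: at 14.875% the monthly rate is 0.0123958, so the payment is 34,500 × 0.0123958 / (1 − 1.0123958^−72) = $727.16.
Total interest on Loan B = 72 × $727.16 − $34,500 = $17,855.52.
Loan A is lower by $5,784.72.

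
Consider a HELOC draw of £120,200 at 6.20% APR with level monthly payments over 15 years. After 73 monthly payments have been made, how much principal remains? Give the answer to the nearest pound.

With monthly rate i = 6.2%/12 = 0.0051667, the balance after k of n payments is P · [(1+i)^n − (1+i)^k] / [(1+i)^n − 1].
(1+0.0051667)^180 = 2.52844817 and (1+0.0051667)^73 = 1.45673213, so the balance is 120,200 × (2.52844817 − 1.45673213) / (2.52844817 − 1) = £84,281.74.

£84,282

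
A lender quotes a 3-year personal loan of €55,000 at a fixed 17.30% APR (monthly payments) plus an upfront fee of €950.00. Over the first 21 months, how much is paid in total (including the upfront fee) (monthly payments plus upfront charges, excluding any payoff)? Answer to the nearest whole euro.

€42,302

At 17.30% the monthly rate is 0.0144167, so the payment is 55,000 × 0.0144167 / (1 − 1.0144167^−36) = €1,969.12.
Total outlay = 21 × €1,969.12 + €950.00 = €42,301.52.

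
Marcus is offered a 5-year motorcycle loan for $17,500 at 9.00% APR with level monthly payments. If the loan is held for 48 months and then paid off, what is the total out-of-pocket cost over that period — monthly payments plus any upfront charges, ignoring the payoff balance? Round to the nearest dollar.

Monthly rate = 9%/12 = 0.0075000; payment = 17,500 × 0.0075000 / (1 − (1+0.0075000)^−60) = $363.27.
Total outlay = 48 × $363.27 = $17,436.96.

$17,437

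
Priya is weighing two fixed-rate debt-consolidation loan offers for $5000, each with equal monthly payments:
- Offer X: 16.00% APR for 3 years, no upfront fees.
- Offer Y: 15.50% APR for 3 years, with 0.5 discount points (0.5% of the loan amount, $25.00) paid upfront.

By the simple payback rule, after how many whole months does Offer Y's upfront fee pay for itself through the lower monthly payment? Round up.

Offer X: monthly rate = 16%/12 = 0.0133333; payment = 5,000 × 0.0133333 / (1 − (1+0.0133333)^−36) = $175.79.
Offer Y: at 15.50% the monthly rate is 0.0129167, so the payment is 5,000 × 0.0129167 / (1 − 1.0129167^−36) = $174.55.
Monthly savings = $175.79 − $174.55 = $1.24.
Break-even = $25.00 / $1.24 = 20.16 → 21 months.

21 months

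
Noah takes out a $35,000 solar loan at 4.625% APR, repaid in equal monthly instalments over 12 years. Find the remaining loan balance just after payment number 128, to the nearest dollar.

$4,912

With monthly rate i = 4.625%/12 = 0.0038542, the balance after k of n payments is P · [(1+i)^n − (1+i)^k] / [(1+i)^n − 1].
(1+0.0038542)^144 = 1.74008369 and (1+0.0038542)^128 = 1.63621406, so the balance is 35,000 × (1.74008369 − 1.63621406) / (1.74008369 − 1) = $4,912.20.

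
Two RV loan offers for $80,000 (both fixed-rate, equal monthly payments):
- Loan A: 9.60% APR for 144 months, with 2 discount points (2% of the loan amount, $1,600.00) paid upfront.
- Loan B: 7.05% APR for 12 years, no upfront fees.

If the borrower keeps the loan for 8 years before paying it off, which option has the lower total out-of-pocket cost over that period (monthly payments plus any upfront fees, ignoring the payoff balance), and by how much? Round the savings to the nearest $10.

Loan A: at 9.60% the monthly rate is 0.0080000, so the payment is 80,000 × 0.0080000 / (1 − 1.0080000^−144) = $937.67.
Loan B: monthly rate = 7.05%/12 = 0.0058750; payment = 80,000 × 0.0058750 / (1 − (1+0.0058750)^−144) = $824.84.
Over 96 months: Loan A costs 96 × $937.67 + $1,600.00 = $91,616.32; Loan B costs 96 × $824.84 = $79,184.64.
Loan B is cheaper by $91,616.32 − $79,184.64 = $12,431.68.

Loan B by $12,430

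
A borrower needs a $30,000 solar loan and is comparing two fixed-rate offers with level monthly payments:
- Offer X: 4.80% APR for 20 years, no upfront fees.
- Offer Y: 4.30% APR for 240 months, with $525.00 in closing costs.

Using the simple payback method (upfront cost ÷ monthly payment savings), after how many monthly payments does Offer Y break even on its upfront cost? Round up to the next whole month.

65 months

Offer X: monthly rate = 4.8%/12 = 0.0040000; payment = 30,000 × 0.0040000 / (1 − (1+0.0040000)^−240) = $194.69.
Offer Y: monthly rate = 4.3%/12 = 0.0035833; payment = 30,000 × 0.0035833 / (1 − (1+0.0035833)^−240) = $186.57.
Monthly savings = $194.69 − $186.57 = $8.12.
Break-even = $525.00 / $8.12 = 64.66 → 65 months.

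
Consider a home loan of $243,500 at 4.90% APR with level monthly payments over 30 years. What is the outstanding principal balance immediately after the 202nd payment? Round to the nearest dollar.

$150,247

With monthly rate i = 4.9%/12 = 0.0040833, the balance after k of n payments is P · [(1+i)^n − (1+i)^k] / [(1+i)^n − 1].
(1+0.0040833)^360 = 4.33623689 and (1+0.0040833)^202 = 2.27767200, so the balance is 243,500 × (4.33623689 − 2.27767200) / (4.33623689 − 1) = $150,247.29.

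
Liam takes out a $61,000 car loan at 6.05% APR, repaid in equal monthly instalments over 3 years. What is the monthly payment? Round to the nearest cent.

$1,857.12

Monthly rate = 6.05%/12 = 0.0050417; payment = 61,000 × 0.0050417 / (1 − (1+0.0050417)^−36) = $1,857.12.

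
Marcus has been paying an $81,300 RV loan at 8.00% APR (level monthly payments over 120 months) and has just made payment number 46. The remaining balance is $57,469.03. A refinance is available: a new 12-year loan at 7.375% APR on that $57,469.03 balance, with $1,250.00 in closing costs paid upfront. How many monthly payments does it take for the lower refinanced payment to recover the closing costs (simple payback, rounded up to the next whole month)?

Current payment = 81,300 × 8%/12 / (1 − (1+0.0066667)^−120) = $986.39.
Refinanced payment = 57,469.03 × 0.0061458 / (1 − (1+0.0061458)^−144) = $602.55.
Monthly savings = $986.39 − $602.55 = $383.84.
Break-even = $1,250.00 / $383.84 = 3.26 → 4 months.

4 months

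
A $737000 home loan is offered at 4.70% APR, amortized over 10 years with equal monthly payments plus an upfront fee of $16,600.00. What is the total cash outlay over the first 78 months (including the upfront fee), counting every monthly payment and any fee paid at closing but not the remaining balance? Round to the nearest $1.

$617,933

Monthly rate = 4.7%/12 = 0.0039167; payment = 737,000 × 0.0039167 / (1 − (1+0.0039167)^−120) = $7,709.40.
Total outlay = 78 × $7,709.40 + $16,600.00 = $617,933.20.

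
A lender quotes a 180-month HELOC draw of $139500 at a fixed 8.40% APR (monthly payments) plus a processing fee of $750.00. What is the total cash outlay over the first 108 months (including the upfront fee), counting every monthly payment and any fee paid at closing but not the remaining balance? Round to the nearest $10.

Monthly rate = 8.4%/12 = 0.0070000; payment = 139,500 × 0.0070000 / (1 − (1+0.0070000)^−180) = $1,365.55.
Total outlay = 108 × $1,365.55 + $750.00 = $148,229.40.

$148,230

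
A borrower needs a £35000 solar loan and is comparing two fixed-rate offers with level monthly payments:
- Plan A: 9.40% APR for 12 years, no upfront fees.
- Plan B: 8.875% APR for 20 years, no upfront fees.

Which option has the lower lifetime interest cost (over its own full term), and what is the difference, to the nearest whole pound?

Plan A by £16,405

Plan A: at 9.40% the monthly rate is 0.0078333, so the payment is 35,000 × 0.0078333 / (1 − 1.0078333^−144) = £406.24.
Total interest on Plan A = 144 × £406.24 − £35,000 = £23,498.56.
Plan B: at 8.875% the monthly rate is 0.0073958, so the payment is 35,000 × 0.0073958 / (1 − 1.0073958^−240) = £312.10.
Total interest on Plan B = 240 × £312.10 − £35,000 = £39,904.00.
Plan A is lower by £16,405.44.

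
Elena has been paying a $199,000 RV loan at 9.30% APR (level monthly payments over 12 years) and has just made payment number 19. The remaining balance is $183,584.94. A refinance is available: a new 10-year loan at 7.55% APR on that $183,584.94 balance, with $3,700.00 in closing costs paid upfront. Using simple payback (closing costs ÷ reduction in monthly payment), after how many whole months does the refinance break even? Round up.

Current payment = 199,000 × 9.3%/12 / (1 − (1+0.0077500)^−144) = $2,298.43.
Refinanced payment = 183,584.94 × 0.0062917 / (1 − (1+0.0062917)^−120) = $2,183.98.
Monthly savings = $2,298.43 − $2,183.98 = $114.45.
Break-even = $3,700.00 / $114.45 = 32.33 → 33 months.

33 months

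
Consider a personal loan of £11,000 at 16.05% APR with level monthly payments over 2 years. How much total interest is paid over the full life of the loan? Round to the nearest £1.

£1,933

Monthly rate = 16.05%/12 = 0.0133750; payment = 11,000 × 0.0133750 / (1 − (1+0.0133750)^−24) = £538.86.
Total paid = 24 × £538.86 = £12,932.64; interest = £12,932.64 − £11,000 = £1,932.64.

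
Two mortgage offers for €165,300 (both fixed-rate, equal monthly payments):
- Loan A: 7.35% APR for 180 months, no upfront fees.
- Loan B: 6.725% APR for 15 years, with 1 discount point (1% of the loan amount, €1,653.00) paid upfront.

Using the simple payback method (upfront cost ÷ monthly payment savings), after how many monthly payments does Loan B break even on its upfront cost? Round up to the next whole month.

29 months

Loan A: monthly rate = 7.35%/12 = 0.0061250; payment = 165,300 × 0.0061250 / (1 − (1+0.0061250)^−180) = €1,518.30.
Loan B: at 6.725% the monthly rate is 0.0056042, so the payment is 165,300 × 0.0056042 / (1 − 1.0056042^−180) = €1,460.47.
Monthly savings = €1,518.30 − €1,460.47 = €57.83.
Break-even = €1,653.00 / €57.83 = 28.58 → 29 months.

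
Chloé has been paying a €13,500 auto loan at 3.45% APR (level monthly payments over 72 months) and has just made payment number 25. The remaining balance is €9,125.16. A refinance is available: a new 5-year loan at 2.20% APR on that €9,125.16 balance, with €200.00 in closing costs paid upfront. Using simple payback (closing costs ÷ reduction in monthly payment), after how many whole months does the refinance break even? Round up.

Current payment = 13,500 × 3.45%/12 / (1 − (1+0.0028750)^−72) = €207.84.
Refinanced payment = 9,125.16 × 0.0018333 / (1 − (1+0.0018333)^−60) = €160.74.
Monthly savings = €207.84 − €160.74 = €47.10.
Break-even = €200.00 / €47.10 = 4.25 → 5 months.

5 months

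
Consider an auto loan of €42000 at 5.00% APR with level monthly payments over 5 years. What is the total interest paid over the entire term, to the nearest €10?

€5,560

Monthly rate = 5%/12 = 0.0041667; payment = 42,000 × 0.0041667 / (1 − (1+0.0041667)^−60) = €792.59.
Total paid = 60 × €792.59 = €47,555.40; interest = €47,555.40 − €42,000 = €5,555.40.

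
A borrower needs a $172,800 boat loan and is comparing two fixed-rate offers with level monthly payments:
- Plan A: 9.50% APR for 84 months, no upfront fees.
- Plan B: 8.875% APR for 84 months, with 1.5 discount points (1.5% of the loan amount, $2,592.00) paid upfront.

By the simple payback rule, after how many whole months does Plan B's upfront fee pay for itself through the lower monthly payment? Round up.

48 months

Plan A: at 9.50% the monthly rate is 0.0079167, so the payment is 172,800 × 0.0079167 / (1 − 1.0079167^−84) = $2,824.24.
Plan B: at 8.875% the monthly rate is 0.0073958, so the payment is 172,800 × 0.0073958 / (1 − 1.0073958^−84) = $2,769.24.
Monthly savings = $2,824.24 − $2,769.24 = $55.00.
Break-even = $2,592.00 / $55.00 = 47.13 → 48 months.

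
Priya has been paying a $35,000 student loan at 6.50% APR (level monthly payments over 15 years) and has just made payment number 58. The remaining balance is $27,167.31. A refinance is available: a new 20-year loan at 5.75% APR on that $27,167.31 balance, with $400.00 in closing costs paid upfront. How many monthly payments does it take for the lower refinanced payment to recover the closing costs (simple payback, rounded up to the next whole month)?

4 months

Current payment = 35,000 × 6.5%/12 / (1 − (1+0.0054167)^−180) = $304.89.
Refinanced payment = 27,167.31 × 0.0047917 / (1 − (1+0.0047917)^−240) = $190.74.
Monthly savings = $304.89 − $190.74 = $114.15.
Break-even = $400.00 / $114.15 = 3.50 → 4 months.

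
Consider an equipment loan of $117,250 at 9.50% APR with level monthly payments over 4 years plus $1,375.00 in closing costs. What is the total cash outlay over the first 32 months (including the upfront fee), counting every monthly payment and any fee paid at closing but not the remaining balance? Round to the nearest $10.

At 9.50% the monthly rate is 0.0079167, so the payment is 117,250 × 0.0079167 / (1 − 1.0079167^−48) = $2,945.69.
Total outlay = 32 × $2,945.69 + $1,375.00 = $95,637.08.

$95,640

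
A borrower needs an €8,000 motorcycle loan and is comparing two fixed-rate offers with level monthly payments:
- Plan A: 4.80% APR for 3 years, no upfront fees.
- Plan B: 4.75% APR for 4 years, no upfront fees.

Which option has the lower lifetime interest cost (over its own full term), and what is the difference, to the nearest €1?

Plan A by €194

Plan A: monthly rate = 4.8%/12 = 0.0040000; payment = 8,000 × 0.0040000 / (1 − (1+0.0040000)^−36) = €239.05.
Total interest on Plan A = 36 × €239.05 − €8,000 = €605.80.
Plan B: at 4.75% the monthly rate is 0.0039583, so the payment is 8,000 × 0.0039583 / (1 − 1.0039583^−48) = €183.33.
Total interest on Plan B = 48 × €183.33 − €8,000 = €799.84.
Plan A is lower by €194.04.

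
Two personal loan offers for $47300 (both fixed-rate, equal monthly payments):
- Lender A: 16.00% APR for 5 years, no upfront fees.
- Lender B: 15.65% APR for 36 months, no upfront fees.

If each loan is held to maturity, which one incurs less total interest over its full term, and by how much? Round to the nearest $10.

Lender A: at 16.00% the monthly rate is 0.0133333, so the payment is 47,300 × 0.0133333 / (1 − 1.0133333^−60) = $1,150.24.
Total interest on Lender A = 60 × $1,150.24 − $47,300 = $21,714.40.
Lender B: at 15.65% the monthly rate is 0.0130417, so the payment is 47,300 × 0.0130417 / (1 − 1.0130417^−36) = $1,654.77.
Total interest on Lender B = 36 × $1,654.77 − $47,300 = $12,271.72.
Lender B is lower by $9,442.68.

Lender B by $9,440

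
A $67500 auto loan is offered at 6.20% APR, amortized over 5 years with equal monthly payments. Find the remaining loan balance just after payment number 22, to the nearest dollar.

With monthly rate i = 6.2%/12 = 0.0051667, the balance after k of n payments is P · [(1+i)^n − (1+i)^k] / [(1+i)^n − 1].
(1+0.0051667)^60 = 1.36233742 and (1+0.0051667)^22 = 1.12005079, so the balance is 67,500 × (1.36233742 − 1.12005079) / (1.36233742 − 1) = $45,135.68.

$45,136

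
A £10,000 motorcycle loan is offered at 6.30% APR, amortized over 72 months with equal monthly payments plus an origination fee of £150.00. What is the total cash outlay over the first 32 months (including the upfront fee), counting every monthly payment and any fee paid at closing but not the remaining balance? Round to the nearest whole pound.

At 6.30% the monthly rate is 0.0052500, so the payment is 10,000 × 0.0052500 / (1 − 1.0052500^−72) = £167.15.
Total outlay = 32 × £167.15 + £150.00 = £5,498.80.

£5,499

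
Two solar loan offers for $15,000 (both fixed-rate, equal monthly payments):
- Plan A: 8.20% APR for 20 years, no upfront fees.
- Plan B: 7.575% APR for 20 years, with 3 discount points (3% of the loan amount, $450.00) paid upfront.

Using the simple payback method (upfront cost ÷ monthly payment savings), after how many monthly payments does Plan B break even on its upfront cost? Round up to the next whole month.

Plan A: at 8.20% the monthly rate is 0.0068333, so the payment is 15,000 × 0.0068333 / (1 − 1.0068333^−240) = $127.34.
Plan B: at 7.575% the monthly rate is 0.0063125, so the payment is 15,000 × 0.0063125 / (1 − 1.0063125^−240) = $121.53.
Monthly savings = $127.34 − $121.53 = $5.81.
Break-even = $450.00 / $5.81 = 77.45 → 78 months.

78 months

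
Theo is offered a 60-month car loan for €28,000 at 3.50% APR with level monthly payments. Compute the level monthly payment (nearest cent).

€509.37

At 3.50% the monthly rate is 0.0029167, so the payment is 28,000 × 0.0029167 / (1 − 1.0029167^−60) = €509.37.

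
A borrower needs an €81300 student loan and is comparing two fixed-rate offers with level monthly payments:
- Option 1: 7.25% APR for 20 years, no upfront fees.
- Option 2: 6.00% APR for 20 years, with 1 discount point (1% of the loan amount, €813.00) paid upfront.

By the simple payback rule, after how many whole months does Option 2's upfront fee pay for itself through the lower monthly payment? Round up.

14 months

Option 1: at 7.25% the monthly rate is 0.0060417, so the payment is 81,300 × 0.0060417 / (1 − 1.0060417^−240) = €642.58.
Option 2: monthly rate = 6%/12 = 0.0050000; payment = 81,300 × 0.0050000 / (1 − (1+0.0050000)^−240) = €582.46.
Monthly savings = €642.58 − €582.46 = €60.12.
Break-even = €813.00 / €60.12 = 13.52 → 14 months.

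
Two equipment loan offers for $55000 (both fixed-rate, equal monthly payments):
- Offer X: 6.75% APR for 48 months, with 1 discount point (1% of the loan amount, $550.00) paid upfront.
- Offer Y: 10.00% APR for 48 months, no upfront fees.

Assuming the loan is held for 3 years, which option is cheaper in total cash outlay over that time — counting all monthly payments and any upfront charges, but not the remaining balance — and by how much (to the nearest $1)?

Offer X by $2,484

Offer X: at 6.75% the monthly rate is 0.0056250, so the payment is 55,000 × 0.0056250 / (1 − 1.0056250^−48) = $1,310.67.
Offer Y: monthly rate = 10%/12 = 0.0083333; payment = 55,000 × 0.0083333 / (1 − (1+0.0083333)^−48) = $1,394.94.
Over 36 months: Offer X costs 36 × $1,310.67 + $550.00 = $47,734.12; Offer Y costs 36 × $1,394.94 = $50,217.84.
Offer X is cheaper by $50,217.84 − $47,734.12 = $2,483.72.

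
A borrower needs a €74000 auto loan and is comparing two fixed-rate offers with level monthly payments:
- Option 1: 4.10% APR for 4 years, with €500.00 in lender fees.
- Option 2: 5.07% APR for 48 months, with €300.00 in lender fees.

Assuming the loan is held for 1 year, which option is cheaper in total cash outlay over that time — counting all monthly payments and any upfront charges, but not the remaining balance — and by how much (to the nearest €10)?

Option 1 by €190

Option 1: at 4.10% the monthly rate is 0.0034167, so the payment is 74,000 × 0.0034167 / (1 − 1.0034167^−48) = €1,674.16.
Option 2: monthly rate = 5.07%/12 = 0.0042250; payment = 74,000 × 0.0042250 / (1 − (1+0.0042250)^−48) = €1,706.52.
Over 12 months: Option 1 costs 12 × €1,674.16 + €500.00 = €20,589.92; Option 2 costs 12 × €1,706.52 + €300.00 = €20,778.24.
Option 1 is cheaper by €20,778.24 − €20,589.92 = €188.32.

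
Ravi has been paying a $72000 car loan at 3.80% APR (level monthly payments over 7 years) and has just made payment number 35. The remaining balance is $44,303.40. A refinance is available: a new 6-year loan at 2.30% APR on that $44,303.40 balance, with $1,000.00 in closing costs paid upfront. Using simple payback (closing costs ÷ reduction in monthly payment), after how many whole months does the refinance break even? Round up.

4 months

Current payment = 72,000 × 3.8%/12 / (1 − (1+0.0031667)^−84) = $977.54.
Refinanced payment = 44,303.40 × 0.0019167 / (1 − (1+0.0019167)^−72) = $659.35.
Monthly savings = $977.54 − $659.35 = $318.19.
Break-even = $1,000.00 / $318.19 = 3.14 → 4 months.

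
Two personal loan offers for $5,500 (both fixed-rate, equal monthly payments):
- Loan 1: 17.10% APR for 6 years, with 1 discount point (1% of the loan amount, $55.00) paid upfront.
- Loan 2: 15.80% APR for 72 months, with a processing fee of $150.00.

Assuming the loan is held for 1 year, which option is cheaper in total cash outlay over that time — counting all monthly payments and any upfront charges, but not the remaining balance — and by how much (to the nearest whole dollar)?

Loan 1: monthly rate = 17.1%/12 = 0.0142500; payment = 5,500 × 0.0142500 / (1 − (1+0.0142500)^−72) = $122.66.
Loan 2: at 15.80% the monthly rate is 0.0131667, so the payment is 5,500 × 0.0131667 / (1 − 1.0131667^−72) = $118.70.
Over 12 months: Loan 1 costs 12 × $122.66 + $55.00 = $1,526.92; Loan 2 costs 12 × $118.70 + $150.00 = $1,574.40.
Loan 1 is cheaper by $1,574.40 − $1,526.92 = $47.48.

Loan 1 by $47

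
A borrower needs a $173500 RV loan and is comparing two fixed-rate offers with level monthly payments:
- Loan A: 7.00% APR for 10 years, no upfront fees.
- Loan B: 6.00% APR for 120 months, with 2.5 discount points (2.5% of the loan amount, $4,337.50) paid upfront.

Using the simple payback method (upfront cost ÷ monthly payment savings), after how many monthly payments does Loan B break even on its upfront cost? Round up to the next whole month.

50 months

Loan A: monthly rate = 7%/12 = 0.0058333; payment = 173,500 × 0.0058333 / (1 − (1+0.0058333)^−120) = $2,014.48.
Loan B: monthly rate = 6%/12 = 0.0050000; payment = 173,500 × 0.0050000 / (1 − (1+0.0050000)^−120) = $1,926.21.
Monthly savings = $2,014.48 − $1,926.21 = $88.27.
Break-even = $4,337.50 / $88.27 = 49.14 → 50 months.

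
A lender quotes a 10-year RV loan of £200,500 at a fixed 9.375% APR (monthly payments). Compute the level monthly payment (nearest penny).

£2,580.72

At 9.375% the monthly rate is 0.0078125, so the payment is 200,500 × 0.0078125 / (1 − 1.0078125^−120) = £2,580.72.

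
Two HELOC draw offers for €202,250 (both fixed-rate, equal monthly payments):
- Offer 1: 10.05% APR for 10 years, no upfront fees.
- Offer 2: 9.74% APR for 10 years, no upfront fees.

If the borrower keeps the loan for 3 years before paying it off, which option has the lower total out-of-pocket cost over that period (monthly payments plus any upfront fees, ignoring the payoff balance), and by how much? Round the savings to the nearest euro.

Offer 1: at 10.05% the monthly rate is 0.0083750, so the payment is 202,250 × 0.0083750 / (1 − 1.0083750^−120) = €2,678.35.
Offer 2: monthly rate = 9.74%/12 = 0.0081167; payment = 202,250 × 0.0081167 / (1 − (1+0.0081167)^−120) = €2,643.71.
Over 36 months: Offer 1 costs 36 × €2,678.35 = €96,420.60; Offer 2 costs 36 × €2,643.71 = €95,173.56.
Offer 2 is cheaper by €96,420.60 − €95,173.56 = €1,247.04.

Offer 2 by €1,247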